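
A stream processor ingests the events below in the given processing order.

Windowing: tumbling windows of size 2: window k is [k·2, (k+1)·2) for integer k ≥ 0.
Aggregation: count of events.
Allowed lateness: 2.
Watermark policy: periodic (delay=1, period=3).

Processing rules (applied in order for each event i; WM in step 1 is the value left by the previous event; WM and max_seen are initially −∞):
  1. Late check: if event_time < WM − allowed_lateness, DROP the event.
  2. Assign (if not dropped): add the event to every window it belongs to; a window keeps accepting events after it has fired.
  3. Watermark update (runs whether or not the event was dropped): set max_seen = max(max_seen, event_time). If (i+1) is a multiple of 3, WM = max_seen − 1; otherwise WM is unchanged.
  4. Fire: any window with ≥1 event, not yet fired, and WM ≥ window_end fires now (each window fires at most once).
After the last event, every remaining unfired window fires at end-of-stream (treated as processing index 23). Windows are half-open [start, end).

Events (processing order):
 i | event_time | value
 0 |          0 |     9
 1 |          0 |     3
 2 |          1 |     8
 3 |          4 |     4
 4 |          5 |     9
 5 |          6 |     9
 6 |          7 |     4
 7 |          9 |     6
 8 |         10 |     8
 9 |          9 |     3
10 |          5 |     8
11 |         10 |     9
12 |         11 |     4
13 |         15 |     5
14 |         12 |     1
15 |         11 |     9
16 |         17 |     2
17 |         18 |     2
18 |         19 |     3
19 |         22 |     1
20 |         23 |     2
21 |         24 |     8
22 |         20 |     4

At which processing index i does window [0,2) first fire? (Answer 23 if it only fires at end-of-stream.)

5

i=0 t=0 v=9: → [0,2); WM=−∞
i=1 t=0 v=3: → [0,2); WM=−∞
i=2 t=1 v=8: → [0,2); WM=0
i=3 t=4 v=4: → [4,6); WM=0
i=4 t=5 v=9: → [4,6); WM=0
i=5 t=6 v=9: → [6,8); WM=5; [0,2) fires=3
i=6 t=7 v=4: → [6,8); WM=5
i=7 t=9 v=6: → [8,10); WM=5
i=8 t=10 v=8: → [10,12); WM=9; [4,6) fires=2 [6,8) fires=2
i=9 t=9 v=3: → [8,10); WM=9
i=10 t=5 v=8: DROP (t<9-2); WM=9
i=11 t=10 v=9: → [10,12); WM=9
i=12 t=11 v=4: → [10,12); WM=9
i=13 t=15 v=5: → [14,16); WM=9
i=14 t=12 v=1: → [12,14); WM=14; [8,10) fires=2 [10,12) fires=3 [12,14) fires=1
i=15 t=11 v=9: DROP (t<14-2); WM=14
i=16 t=17 v=2: → [16,18); WM=14
i=17 t=18 v=2: → [18,20); WM=17; [14,16) fires=1
i=18 t=19 v=3: → [18,20); WM=17
i=19 t=22 v=1: → [22,24); WM=17
i=20 t=23 v=2: → [22,24); WM=22; [16,18) fires=1 [18,20) fires=2
i=21 t=24 v=8: → [24,26); WM=22
i=22 t=20 v=4: → [20,22); WM=22; [20,22) fires=1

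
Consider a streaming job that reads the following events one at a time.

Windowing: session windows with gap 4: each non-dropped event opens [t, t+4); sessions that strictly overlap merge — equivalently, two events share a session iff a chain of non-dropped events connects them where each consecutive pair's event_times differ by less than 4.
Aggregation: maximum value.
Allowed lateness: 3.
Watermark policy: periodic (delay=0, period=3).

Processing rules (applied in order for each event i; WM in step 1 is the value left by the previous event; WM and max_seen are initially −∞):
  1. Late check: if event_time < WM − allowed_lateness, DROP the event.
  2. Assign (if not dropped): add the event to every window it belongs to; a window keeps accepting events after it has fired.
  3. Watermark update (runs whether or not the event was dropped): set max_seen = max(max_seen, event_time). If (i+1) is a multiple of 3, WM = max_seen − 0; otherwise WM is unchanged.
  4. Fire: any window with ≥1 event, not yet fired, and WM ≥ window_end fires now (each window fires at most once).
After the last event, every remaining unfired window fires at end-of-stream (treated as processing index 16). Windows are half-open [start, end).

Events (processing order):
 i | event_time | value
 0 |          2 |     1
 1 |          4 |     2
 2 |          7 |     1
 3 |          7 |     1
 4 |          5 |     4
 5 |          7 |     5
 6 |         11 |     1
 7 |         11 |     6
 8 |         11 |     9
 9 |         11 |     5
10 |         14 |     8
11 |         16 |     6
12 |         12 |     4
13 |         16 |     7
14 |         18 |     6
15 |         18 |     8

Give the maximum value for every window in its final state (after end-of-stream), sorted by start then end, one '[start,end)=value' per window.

i=0 t=2 v=1: → [2,6); WM=−∞
i=1 t=4 v=2: → [2,8); WM=−∞
i=2 t=7 v=1: → [2,11); WM=7
i=3 t=7 v=1: → [2,11); WM=7
i=4 t=5 v=4: → [2,11); WM=7
i=5 t=7 v=5: → [2,11); WM=7
i=6 t=11 v=1: → [11,15); WM=7
i=7 t=11 v=6: → [11,15); WM=7
i=8 t=11 v=9: → [11,15); WM=11
i=9 t=11 v=5: → [11,15); WM=11
i=10 t=14 v=8: → [11,18); WM=11
i=11 t=16 v=6: → [11,20); WM=16
i=12 t=12 v=4: DROP (t<16-3); WM=16
i=13 t=16 v=7: → [11,20); WM=16
i=14 t=18 v=6: → [11,22); WM=18
i=15 t=18 v=8: → [11,22); WM=18

[2,11)=5 [11,22)=9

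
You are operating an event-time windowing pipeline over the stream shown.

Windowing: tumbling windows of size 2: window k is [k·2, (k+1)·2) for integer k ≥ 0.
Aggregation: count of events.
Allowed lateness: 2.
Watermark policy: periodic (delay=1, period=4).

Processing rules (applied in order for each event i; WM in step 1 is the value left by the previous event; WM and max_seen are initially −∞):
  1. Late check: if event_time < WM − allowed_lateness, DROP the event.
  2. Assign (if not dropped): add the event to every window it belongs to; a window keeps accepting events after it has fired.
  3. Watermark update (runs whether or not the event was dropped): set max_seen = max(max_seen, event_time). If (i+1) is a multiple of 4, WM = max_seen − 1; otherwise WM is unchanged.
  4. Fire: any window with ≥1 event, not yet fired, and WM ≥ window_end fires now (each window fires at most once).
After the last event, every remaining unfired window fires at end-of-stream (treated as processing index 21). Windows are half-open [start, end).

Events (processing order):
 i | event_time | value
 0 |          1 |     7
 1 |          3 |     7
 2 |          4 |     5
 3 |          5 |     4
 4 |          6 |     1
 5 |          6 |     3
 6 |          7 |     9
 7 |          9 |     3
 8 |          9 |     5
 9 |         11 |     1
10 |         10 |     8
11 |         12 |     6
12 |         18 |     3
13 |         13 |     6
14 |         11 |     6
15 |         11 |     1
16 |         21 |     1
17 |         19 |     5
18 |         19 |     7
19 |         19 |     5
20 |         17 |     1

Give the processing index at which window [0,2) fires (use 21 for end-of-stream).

i=0 t=1 v=7: → [0,2); WM=−∞
i=1 t=3 v=7: → [2,4); WM=−∞
i=2 t=4 v=5: → [4,6); WM=−∞
i=3 t=5 v=4: → [4,6); WM=4; [0,2) fires=1 [2,4) fires=1
i=4 t=6 v=1: → [6,8); WM=4
i=5 t=6 v=3: → [6,8); WM=4
i=6 t=7 v=9: → [6,8); WM=4
i=7 t=9 v=3: → [8,10); WM=8; [4,6) fires=2 [6,8) fires=3
i=8 t=9 v=5: → [8,10); WM=8
i=9 t=11 v=1: → [10,12); WM=8
i=10 t=10 v=8: → [10,12); WM=8
i=11 t=12 v=6: → [12,14); WM=11; [8,10) fires=2
i=12 t=18 v=3: → [18,20); WM=11
i=13 t=13 v=6: → [12,14); WM=11
i=14 t=11 v=6: → [10,12); WM=11
i=15 t=11 v=1: → [10,12); WM=17; [10,12) fires=4 [12,14) fires=2
i=16 t=21 v=1: → [20,22); WM=17
i=17 t=19 v=5: → [18,20); WM=17
i=18 t=19 v=7: → [18,20); WM=17
i=19 t=19 v=5: → [18,20); WM=20; [18,20) fires=4
i=20 t=17 v=1: DROP (t<20-2); WM=20

3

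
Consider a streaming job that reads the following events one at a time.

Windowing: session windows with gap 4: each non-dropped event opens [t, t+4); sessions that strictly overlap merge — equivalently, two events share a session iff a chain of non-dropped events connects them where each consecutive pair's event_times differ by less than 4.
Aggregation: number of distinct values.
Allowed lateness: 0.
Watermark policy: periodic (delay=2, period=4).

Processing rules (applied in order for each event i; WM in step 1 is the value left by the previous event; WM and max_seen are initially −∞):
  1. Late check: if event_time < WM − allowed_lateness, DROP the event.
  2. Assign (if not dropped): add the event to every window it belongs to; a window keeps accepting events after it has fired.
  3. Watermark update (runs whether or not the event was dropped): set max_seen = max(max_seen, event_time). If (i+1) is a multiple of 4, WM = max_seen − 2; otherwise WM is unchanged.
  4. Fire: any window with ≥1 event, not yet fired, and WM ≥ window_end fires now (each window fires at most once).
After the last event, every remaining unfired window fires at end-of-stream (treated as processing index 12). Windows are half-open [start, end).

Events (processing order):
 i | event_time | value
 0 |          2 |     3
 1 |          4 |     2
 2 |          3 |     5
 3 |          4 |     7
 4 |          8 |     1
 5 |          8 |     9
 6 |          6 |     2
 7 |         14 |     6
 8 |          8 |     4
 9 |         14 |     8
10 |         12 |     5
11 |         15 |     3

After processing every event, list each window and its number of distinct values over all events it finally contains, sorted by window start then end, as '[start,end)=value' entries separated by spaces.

[2,12)=6 [12,19)=4

i=0 t=2 v=3: → [2,6); WM=−∞
i=1 t=4 v=2: → [2,8); WM=−∞
i=2 t=3 v=5: → [2,8); WM=−∞
i=3 t=4 v=7: → [2,8); WM=2
i=4 t=8 v=1: → [8,12); WM=2
i=5 t=8 v=9: → [8,12); WM=2
i=6 t=6 v=2: → [2,12); WM=2
i=7 t=14 v=6: → [14,18); WM=12
i=8 t=8 v=4: DROP (t<12-0); WM=12
i=9 t=14 v=8: → [14,18); WM=12
i=10 t=12 v=5: → [12,18); WM=12
i=11 t=15 v=3: → [12,19); WM=13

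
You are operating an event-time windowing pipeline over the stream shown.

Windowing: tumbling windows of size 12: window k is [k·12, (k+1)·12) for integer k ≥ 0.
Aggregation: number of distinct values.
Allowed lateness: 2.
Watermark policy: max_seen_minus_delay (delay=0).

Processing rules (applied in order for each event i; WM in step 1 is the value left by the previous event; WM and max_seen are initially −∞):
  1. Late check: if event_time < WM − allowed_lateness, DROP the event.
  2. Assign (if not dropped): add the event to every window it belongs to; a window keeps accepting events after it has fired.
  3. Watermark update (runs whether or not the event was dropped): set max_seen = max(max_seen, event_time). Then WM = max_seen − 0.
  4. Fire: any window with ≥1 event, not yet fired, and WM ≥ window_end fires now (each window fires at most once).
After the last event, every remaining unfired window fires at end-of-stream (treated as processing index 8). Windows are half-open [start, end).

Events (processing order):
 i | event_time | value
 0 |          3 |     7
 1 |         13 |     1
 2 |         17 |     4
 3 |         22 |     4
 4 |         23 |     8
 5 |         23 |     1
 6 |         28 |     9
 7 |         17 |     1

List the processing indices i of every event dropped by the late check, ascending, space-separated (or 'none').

i=0 t=3 v=7: → [0,12); WM=3
i=1 t=13 v=1: → [12,24); WM=13; [0,12) fires=1
i=2 t=17 v=4: → [12,24); WM=17
i=3 t=22 v=4: → [12,24); WM=22
i=4 t=23 v=8: → [12,24); WM=23
i=5 t=23 v=1: → [12,24); WM=23
i=6 t=28 v=9: → [24,36); WM=28; [12,24) fires=3
i=7 t=17 v=1: DROP (t<28-2); WM=28

7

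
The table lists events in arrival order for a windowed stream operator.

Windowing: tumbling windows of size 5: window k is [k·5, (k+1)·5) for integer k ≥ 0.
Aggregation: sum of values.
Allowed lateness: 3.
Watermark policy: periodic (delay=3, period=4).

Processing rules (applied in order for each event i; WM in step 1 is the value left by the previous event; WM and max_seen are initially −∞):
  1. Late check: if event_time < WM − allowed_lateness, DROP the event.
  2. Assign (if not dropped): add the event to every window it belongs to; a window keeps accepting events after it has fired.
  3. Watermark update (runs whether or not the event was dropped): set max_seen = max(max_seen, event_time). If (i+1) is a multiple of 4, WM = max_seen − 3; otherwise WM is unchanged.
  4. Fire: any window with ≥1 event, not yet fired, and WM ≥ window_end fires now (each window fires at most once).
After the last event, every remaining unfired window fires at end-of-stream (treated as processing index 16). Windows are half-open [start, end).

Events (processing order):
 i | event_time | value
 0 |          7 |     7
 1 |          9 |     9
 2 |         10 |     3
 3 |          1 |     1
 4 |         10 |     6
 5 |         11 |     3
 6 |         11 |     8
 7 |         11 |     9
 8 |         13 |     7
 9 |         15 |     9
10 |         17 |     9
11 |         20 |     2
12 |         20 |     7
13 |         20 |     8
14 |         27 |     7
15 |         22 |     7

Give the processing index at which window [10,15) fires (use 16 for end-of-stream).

i=0 t=7 v=7: → [5,10); WM=−∞
i=1 t=9 v=9: → [5,10); WM=−∞
i=2 t=10 v=3: → [10,15); WM=−∞
i=3 t=1 v=1: → [0,5); WM=7; [0,5) fires=1
i=4 t=10 v=6: → [10,15); WM=7
i=5 t=11 v=3: → [10,15); WM=7
i=6 t=11 v=8: → [10,15); WM=7
i=7 t=11 v=9: → [10,15); WM=8
i=8 t=13 v=7: → [10,15); WM=8
i=9 t=15 v=9: → [15,20); WM=8
i=10 t=17 v=9: → [15,20); WM=8
i=11 t=20 v=2: → [20,25); WM=17; [5,10) fires=16 [10,15) fires=36
i=12 t=20 v=7: → [20,25); WM=17
i=13 t=20 v=8: → [20,25); WM=17
i=14 t=27 v=7: → [25,30); WM=17
i=15 t=22 v=7: → [20,25); WM=24; [15,20) fires=18

11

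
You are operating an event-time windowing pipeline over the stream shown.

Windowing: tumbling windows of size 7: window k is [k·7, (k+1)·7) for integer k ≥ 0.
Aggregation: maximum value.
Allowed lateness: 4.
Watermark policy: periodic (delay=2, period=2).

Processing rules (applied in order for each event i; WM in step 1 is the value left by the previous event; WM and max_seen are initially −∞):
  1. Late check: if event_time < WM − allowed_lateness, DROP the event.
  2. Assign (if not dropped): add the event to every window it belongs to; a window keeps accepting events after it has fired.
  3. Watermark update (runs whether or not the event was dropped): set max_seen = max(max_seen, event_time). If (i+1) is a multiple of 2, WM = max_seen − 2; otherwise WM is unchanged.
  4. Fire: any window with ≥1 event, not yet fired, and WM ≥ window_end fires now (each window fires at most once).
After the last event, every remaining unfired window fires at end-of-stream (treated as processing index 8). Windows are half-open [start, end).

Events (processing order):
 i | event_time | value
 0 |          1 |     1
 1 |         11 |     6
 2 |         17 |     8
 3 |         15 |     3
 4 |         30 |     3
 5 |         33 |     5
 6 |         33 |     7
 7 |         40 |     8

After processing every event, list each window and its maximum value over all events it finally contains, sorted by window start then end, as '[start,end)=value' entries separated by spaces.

[0,7)=1 [7,14)=6 [14,21)=8 [28,35)=7 [35,42)=8

i=0 t=1 v=1: → [0,7); WM=−∞
i=1 t=11 v=6: → [7,14); WM=9; [0,7) fires=1
i=2 t=17 v=8: → [14,21); WM=9
i=3 t=15 v=3: → [14,21); WM=15; [7,14) fires=6
i=4 t=30 v=3: → [28,35); WM=15
i=5 t=33 v=5: → [28,35); WM=31; [14,21) fires=8
i=6 t=33 v=7: → [28,35); WM=31
i=7 t=40 v=8: → [35,42); WM=38; [28,35) fires=7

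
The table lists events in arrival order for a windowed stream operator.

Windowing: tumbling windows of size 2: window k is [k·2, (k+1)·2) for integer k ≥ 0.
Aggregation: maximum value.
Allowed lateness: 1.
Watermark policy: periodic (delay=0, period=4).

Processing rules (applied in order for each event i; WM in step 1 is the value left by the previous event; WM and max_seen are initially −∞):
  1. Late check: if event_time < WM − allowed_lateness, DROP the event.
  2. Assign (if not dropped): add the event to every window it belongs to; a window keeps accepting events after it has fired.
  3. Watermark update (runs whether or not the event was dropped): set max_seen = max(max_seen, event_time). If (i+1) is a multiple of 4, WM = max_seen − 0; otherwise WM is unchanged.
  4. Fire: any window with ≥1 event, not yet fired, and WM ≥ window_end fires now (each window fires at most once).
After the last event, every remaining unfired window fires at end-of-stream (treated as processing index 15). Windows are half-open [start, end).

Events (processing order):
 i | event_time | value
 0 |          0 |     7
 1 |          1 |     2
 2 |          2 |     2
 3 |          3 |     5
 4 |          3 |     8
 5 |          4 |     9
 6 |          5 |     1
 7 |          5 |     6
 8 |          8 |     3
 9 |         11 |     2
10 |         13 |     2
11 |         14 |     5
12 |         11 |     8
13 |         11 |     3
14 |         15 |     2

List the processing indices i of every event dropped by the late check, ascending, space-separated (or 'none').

i=0 t=0 v=7: → [0,2); WM=−∞
i=1 t=1 v=2: → [0,2); WM=−∞
i=2 t=2 v=2: → [2,4); WM=−∞
i=3 t=3 v=5: → [2,4); WM=3; [0,2) fires=7
i=4 t=3 v=8: → [2,4); WM=3
i=5 t=4 v=9: → [4,6); WM=3
i=6 t=5 v=1: → [4,6); WM=3
i=7 t=5 v=6: → [4,6); WM=5; [2,4) fires=8
i=8 t=8 v=3: → [8,10); WM=5
i=9 t=11 v=2: → [10,12); WM=5
i=10 t=13 v=2: → [12,14); WM=5
i=11 t=14 v=5: → [14,16); WM=14; [4,6) fires=9 [8,10) fires=3 [10,12) fires=2 [12,14) fires=2
i=12 t=11 v=8: DROP (t<14-1); WM=14
i=13 t=11 v=3: DROP (t<14-1); WM=14
i=14 t=15 v=2: → [14,16); WM=14

12 13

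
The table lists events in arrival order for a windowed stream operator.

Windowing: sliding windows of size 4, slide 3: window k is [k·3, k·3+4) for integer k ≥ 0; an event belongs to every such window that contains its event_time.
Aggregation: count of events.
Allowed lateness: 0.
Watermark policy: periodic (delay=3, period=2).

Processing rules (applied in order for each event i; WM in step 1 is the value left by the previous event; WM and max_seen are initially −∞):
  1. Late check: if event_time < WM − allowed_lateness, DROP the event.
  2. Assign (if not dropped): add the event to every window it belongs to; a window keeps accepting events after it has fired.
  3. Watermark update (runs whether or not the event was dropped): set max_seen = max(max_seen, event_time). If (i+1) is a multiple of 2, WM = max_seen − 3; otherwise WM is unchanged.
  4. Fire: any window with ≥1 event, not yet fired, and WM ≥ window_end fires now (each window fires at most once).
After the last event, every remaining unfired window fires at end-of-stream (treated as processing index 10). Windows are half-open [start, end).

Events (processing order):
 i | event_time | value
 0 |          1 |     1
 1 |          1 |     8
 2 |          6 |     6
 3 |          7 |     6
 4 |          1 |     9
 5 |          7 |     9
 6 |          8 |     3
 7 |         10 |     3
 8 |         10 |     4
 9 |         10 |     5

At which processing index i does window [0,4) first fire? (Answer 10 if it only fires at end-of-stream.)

3

i=0 t=1 v=1: → [0,4); WM=−∞
i=1 t=1 v=8: → [0,4); WM=-2
i=2 t=6 v=6: → [6,10),[3,7); WM=-2
i=3 t=7 v=6: → [6,10); WM=4; [0,4) fires=2
i=4 t=1 v=9: DROP (t<4-0); WM=4
i=5 t=7 v=9: → [6,10); WM=4
i=6 t=8 v=3: → [6,10); WM=4
i=7 t=10 v=3: → [9,13); WM=7; [3,7) fires=1
i=8 t=10 v=4: → [9,13); WM=7
i=9 t=10 v=5: → [9,13); WM=7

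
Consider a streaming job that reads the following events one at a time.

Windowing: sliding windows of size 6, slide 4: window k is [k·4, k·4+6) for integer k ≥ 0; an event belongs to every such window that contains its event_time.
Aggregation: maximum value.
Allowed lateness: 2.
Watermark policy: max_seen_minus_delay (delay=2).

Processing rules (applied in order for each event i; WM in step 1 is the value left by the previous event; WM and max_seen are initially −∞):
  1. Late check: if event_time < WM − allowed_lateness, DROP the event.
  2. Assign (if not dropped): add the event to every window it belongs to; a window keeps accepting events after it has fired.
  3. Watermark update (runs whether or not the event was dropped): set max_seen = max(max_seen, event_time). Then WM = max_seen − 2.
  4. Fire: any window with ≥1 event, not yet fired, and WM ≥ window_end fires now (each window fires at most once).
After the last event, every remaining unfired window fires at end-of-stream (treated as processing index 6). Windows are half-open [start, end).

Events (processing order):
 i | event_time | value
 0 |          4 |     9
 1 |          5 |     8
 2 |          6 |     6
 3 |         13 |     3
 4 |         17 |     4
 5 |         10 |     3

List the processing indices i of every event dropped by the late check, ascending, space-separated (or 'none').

i=0 t=4 v=9: → [4,10),[0,6); WM=2
i=1 t=5 v=8: → [4,10),[0,6); WM=3
i=2 t=6 v=6: → [4,10); WM=4
i=3 t=13 v=3: → [12,18),[8,14); WM=11; [0,6) fires=9 [4,10) fires=9
i=4 t=17 v=4: → [16,22),[12,18); WM=15; [8,14) fires=3
i=5 t=10 v=3: DROP (t<15-2); WM=15

5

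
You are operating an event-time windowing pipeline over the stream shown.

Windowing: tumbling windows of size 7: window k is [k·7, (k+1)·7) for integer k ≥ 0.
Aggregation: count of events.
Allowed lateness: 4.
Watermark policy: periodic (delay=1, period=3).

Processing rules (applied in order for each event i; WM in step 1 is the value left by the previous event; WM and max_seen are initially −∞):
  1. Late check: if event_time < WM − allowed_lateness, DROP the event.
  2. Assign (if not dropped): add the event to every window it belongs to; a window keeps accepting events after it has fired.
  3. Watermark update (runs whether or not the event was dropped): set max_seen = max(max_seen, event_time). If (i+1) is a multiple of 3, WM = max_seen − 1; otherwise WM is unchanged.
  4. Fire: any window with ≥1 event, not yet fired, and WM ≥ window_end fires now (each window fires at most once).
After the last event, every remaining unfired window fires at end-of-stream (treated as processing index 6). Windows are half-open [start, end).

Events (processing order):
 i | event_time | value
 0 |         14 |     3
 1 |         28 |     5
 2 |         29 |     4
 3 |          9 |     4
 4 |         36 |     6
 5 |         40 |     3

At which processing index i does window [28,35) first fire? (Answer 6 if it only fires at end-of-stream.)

i=0 t=14 v=3: → [14,21); WM=−∞
i=1 t=28 v=5: → [28,35); WM=−∞
i=2 t=29 v=4: → [28,35); WM=28; [14,21) fires=1
i=3 t=9 v=4: DROP (t<28-4); WM=28
i=4 t=36 v=6: → [35,42); WM=28
i=5 t=40 v=3: → [35,42); WM=39; [28,35) fires=2

5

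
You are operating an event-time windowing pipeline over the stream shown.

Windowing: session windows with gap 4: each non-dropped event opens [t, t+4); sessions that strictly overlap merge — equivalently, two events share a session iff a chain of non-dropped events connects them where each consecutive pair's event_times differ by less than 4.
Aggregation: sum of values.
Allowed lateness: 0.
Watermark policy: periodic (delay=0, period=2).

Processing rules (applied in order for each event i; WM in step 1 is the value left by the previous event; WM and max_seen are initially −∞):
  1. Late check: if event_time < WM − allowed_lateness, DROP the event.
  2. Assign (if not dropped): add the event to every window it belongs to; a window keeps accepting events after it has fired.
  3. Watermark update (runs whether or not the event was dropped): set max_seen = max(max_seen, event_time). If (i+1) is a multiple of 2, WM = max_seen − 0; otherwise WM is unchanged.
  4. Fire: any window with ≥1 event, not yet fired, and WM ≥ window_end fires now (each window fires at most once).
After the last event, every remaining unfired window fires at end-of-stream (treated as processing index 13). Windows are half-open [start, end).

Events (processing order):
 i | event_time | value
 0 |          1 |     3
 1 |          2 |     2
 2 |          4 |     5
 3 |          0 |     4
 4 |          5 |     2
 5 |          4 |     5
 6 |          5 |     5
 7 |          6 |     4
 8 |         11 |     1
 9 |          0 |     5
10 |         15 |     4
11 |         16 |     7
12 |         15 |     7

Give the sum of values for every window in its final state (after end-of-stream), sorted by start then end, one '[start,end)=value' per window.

i=0 t=1 v=3: → [1,5); WM=−∞
i=1 t=2 v=2: → [1,6); WM=2
i=2 t=4 v=5: → [1,8); WM=2
i=3 t=0 v=4: DROP (t<2-0); WM=4
i=4 t=5 v=2: → [1,9); WM=4
i=5 t=4 v=5: → [1,9); WM=5
i=6 t=5 v=5: → [1,9); WM=5
i=7 t=6 v=4: → [1,10); WM=6
i=8 t=11 v=1: → [11,15); WM=6
i=9 t=0 v=5: DROP (t<6-0); WM=11
i=10 t=15 v=4: → [15,19); WM=11
i=11 t=16 v=7: → [15,20); WM=16
i=12 t=15 v=7: DROP (t<16-0); WM=16

[1,10)=26 [11,15)=1 [15,20)=11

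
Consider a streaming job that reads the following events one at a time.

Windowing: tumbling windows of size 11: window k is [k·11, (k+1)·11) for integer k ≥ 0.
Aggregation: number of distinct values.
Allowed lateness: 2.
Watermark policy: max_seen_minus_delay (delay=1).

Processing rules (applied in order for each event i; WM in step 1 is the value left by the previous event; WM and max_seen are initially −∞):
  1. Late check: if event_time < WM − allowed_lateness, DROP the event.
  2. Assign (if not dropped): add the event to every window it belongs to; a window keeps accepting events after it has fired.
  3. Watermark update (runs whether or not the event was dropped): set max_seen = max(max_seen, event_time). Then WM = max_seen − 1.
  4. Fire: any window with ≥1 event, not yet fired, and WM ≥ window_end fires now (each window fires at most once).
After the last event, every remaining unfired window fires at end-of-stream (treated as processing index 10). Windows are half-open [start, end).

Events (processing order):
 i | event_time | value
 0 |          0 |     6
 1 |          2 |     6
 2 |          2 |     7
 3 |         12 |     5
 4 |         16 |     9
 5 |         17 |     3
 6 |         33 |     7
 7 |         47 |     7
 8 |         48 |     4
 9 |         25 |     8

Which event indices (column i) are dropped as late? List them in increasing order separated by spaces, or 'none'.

9

i=0 t=0 v=6: → [0,11); WM=-1
i=1 t=2 v=6: → [0,11); WM=1
i=2 t=2 v=7: → [0,11); WM=1
i=3 t=12 v=5: → [11,22); WM=11; [0,11) fires=2
i=4 t=16 v=9: → [11,22); WM=15
i=5 t=17 v=3: → [11,22); WM=16
i=6 t=33 v=7: → [33,44); WM=32; [11,22) fires=3
i=7 t=47 v=7: → [44,55); WM=46; [33,44) fires=1
i=8 t=48 v=4: → [44,55); WM=47
i=9 t=25 v=8: DROP (t<47-2); WM=47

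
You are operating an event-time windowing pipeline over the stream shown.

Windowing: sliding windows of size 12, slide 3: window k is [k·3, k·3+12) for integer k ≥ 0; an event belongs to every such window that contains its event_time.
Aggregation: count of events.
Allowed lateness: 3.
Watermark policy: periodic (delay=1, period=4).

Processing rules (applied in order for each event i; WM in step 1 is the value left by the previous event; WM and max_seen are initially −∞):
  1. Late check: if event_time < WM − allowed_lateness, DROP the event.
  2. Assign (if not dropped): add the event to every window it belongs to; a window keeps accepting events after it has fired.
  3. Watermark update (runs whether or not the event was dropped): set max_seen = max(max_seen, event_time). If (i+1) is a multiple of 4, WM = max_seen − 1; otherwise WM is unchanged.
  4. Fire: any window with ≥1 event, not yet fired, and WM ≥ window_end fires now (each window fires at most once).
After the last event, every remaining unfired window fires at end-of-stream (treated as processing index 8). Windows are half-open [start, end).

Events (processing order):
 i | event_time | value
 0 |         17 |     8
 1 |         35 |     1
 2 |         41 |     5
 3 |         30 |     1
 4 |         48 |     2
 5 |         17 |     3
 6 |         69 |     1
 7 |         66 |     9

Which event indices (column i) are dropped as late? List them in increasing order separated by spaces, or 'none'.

5

i=0 t=17 v=8: → [15,27),[12,24),[9,21),[6,18); WM=−∞
i=1 t=35 v=1: → [33,45),[30,42),[27,39),[24,36); WM=−∞
i=2 t=41 v=5: → [39,51),[36,48),[33,45),[30,42); WM=−∞
i=3 t=30 v=1: → [30,42),[27,39),[24,36),[21,33); WM=40; [6,18) fires=1 [9,21) fires=1 [12,24) fires=1 [15,27) fires=1 [21,33) fires=1 [24,36) fires=2 [27,39) fires=2
i=4 t=48 v=2: → [48,60),[45,57),[42,54),[39,51); WM=40
i=5 t=17 v=3: DROP (t<40-3); WM=40
i=6 t=69 v=1: → [69,81),[66,78),[63,75),[60,72); WM=40
i=7 t=66 v=9: → [66,78),[63,75),[60,72),[57,69); WM=68; [30,42) fires=3 [33,45) fires=2 [36,48) fires=1 [39,51) fires=2 [42,54) fires=1 [45,57) fires=1 [48,60) fires=1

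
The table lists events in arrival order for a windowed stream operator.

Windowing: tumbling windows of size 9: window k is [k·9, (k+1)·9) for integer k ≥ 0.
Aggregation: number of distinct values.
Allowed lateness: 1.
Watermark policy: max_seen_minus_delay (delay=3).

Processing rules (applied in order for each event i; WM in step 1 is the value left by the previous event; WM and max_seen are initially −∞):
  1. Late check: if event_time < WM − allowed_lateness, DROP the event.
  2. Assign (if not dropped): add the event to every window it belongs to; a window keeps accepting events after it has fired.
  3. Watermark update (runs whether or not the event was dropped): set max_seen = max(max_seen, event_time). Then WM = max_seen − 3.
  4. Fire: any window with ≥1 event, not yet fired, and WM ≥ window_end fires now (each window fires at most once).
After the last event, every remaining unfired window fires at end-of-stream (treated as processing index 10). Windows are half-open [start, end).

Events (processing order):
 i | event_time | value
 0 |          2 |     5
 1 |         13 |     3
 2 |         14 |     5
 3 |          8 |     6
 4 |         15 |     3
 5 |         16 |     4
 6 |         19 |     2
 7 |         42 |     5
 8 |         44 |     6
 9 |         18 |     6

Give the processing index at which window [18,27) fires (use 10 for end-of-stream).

7

i=0 t=2 v=5: → [0,9); WM=-1
i=1 t=13 v=3: → [9,18); WM=10; [0,9) fires=1
i=2 t=14 v=5: → [9,18); WM=11
i=3 t=8 v=6: DROP (t<11-1); WM=11
i=4 t=15 v=3: → [9,18); WM=12
i=5 t=16 v=4: → [9,18); WM=13
i=6 t=19 v=2: → [18,27); WM=16
i=7 t=42 v=5: → [36,45); WM=39; [9,18) fires=3 [18,27) fires=1
i=8 t=44 v=6: → [36,45); WM=41
i=9 t=18 v=6: DROP (t<41-1); WM=41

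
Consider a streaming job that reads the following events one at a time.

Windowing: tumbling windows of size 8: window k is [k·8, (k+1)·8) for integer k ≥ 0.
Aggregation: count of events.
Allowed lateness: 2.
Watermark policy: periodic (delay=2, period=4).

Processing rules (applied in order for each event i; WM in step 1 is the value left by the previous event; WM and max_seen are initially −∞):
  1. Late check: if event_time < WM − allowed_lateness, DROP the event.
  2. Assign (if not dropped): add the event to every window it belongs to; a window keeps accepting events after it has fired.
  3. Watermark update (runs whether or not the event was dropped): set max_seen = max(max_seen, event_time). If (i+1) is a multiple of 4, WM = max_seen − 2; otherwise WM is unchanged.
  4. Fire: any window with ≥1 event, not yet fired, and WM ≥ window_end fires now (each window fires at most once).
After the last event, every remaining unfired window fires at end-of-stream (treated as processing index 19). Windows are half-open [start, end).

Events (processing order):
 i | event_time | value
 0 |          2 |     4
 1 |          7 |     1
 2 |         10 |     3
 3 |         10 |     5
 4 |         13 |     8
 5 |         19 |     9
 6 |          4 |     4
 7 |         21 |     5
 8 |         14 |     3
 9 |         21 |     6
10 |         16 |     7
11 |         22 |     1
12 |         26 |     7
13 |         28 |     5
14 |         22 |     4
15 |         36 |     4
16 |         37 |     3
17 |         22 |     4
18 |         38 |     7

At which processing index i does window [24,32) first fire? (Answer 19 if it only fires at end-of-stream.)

i=0 t=2 v=4: → [0,8); WM=−∞
i=1 t=7 v=1: → [0,8); WM=−∞
i=2 t=10 v=3: → [8,16); WM=−∞
i=3 t=10 v=5: → [8,16); WM=8; [0,8) fires=2
i=4 t=13 v=8: → [8,16); WM=8
i=5 t=19 v=9: → [16,24); WM=8
i=6 t=4 v=4: DROP (t<8-2); WM=8
i=7 t=21 v=5: → [16,24); WM=19; [8,16) fires=3
i=8 t=14 v=3: DROP (t<19-2); WM=19
i=9 t=21 v=6: → [16,24); WM=19
i=10 t=16 v=7: DROP (t<19-2); WM=19
i=11 t=22 v=1: → [16,24); WM=20
i=12 t=26 v=7: → [24,32); WM=20
i=13 t=28 v=5: → [24,32); WM=20
i=14 t=22 v=4: → [16,24); WM=20
i=15 t=36 v=4: → [32,40); WM=34; [16,24) fires=5 [24,32) fires=2
i=16 t=37 v=3: → [32,40); WM=34
i=17 t=22 v=4: DROP (t<34-2); WM=34
i=18 t=38 v=7: → [32,40); WM=34

15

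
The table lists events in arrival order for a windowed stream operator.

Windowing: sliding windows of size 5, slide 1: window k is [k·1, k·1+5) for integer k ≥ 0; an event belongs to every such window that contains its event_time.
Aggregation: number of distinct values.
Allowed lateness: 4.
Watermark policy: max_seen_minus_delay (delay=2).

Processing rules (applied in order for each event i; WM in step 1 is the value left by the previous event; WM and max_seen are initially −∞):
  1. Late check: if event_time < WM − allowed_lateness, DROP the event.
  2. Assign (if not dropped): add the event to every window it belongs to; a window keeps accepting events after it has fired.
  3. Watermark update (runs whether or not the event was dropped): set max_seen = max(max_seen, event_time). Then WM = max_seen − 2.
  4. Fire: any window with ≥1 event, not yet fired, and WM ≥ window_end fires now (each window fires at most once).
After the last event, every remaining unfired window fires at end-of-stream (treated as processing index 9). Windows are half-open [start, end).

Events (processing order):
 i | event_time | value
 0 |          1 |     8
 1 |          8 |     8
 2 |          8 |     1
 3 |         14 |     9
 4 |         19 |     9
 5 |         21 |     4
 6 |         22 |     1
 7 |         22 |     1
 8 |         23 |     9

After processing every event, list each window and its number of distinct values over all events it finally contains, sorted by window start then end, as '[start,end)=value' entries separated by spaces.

i=0 t=1 v=8: → [1,6),[0,5); WM=-1
i=1 t=8 v=8: → [8,13),[7,12),[6,11),[5,10),[4,9); WM=6; [0,5) fires=1 [1,6) fires=1
i=2 t=8 v=1: → [8,13),[7,12),[6,11),[5,10),[4,9); WM=6
i=3 t=14 v=9: → [14,19),[13,18),[12,17),[11,16),[10,15); WM=12; [4,9) fires=2 [5,10) fires=2 [6,11) fires=2 [7,12) fires=2
i=4 t=19 v=9: → [19,24),[18,23),[17,22),[16,21),[15,20); WM=17; [8,13) fires=2 [10,15) fires=1 [11,16) fires=1 [12,17) fires=1
i=5 t=21 v=4: → [21,26),[20,25),[19,24),[18,23),[17,22); WM=19; [13,18) fires=1 [14,19) fires=1
i=6 t=22 v=1: → [22,27),[21,26),[20,25),[19,24),[18,23); WM=20; [15,20) fires=1
i=7 t=22 v=1: → [22,27),[21,26),[20,25),[19,24),[18,23); WM=20
i=8 t=23 v=9: → [23,28),[22,27),[21,26),[20,25),[19,24); WM=21; [16,21) fires=1

[0,5)=1 [1,6)=1 [4,9)=2 [5,10)=2 [6,11)=2 [7,12)=2 [8,13)=2 [10,15)=1 [11,16)=1 [12,17)=1 [13,18)=1 [14,19)=1 [15,20)=1 [16,21)=1 [17,22)=2 [18,23)=3 [19,24)=3 [20,25)=3 [21,26)=3 [22,27)=2 [23,28)=1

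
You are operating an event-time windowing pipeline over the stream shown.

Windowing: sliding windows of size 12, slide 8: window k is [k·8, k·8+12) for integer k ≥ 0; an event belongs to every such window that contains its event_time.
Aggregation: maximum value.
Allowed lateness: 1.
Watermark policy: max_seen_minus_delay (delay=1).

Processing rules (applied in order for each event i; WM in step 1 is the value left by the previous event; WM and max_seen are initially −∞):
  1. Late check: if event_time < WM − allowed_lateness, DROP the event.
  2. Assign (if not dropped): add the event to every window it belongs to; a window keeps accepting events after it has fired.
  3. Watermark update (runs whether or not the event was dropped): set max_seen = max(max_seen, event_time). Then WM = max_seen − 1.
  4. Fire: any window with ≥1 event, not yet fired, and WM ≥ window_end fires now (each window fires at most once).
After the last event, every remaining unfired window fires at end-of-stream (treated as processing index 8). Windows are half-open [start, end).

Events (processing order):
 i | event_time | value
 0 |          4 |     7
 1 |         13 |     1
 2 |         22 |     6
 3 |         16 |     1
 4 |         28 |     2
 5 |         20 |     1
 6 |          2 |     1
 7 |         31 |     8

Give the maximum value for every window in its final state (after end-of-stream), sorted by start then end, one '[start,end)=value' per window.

i=0 t=4 v=7: → [0,12); WM=3
i=1 t=13 v=1: → [8,20); WM=12; [0,12) fires=7
i=2 t=22 v=6: → [16,28); WM=21; [8,20) fires=1
i=3 t=16 v=1: DROP (t<21-1); WM=21
i=4 t=28 v=2: → [24,36); WM=27
i=5 t=20 v=1: DROP (t<27-1); WM=27
i=6 t=2 v=1: DROP (t<27-1); WM=27
i=7 t=31 v=8: → [24,36); WM=30; [16,28) fires=6

[0,12)=7 [8,20)=1 [16,28)=6 [24,36)=8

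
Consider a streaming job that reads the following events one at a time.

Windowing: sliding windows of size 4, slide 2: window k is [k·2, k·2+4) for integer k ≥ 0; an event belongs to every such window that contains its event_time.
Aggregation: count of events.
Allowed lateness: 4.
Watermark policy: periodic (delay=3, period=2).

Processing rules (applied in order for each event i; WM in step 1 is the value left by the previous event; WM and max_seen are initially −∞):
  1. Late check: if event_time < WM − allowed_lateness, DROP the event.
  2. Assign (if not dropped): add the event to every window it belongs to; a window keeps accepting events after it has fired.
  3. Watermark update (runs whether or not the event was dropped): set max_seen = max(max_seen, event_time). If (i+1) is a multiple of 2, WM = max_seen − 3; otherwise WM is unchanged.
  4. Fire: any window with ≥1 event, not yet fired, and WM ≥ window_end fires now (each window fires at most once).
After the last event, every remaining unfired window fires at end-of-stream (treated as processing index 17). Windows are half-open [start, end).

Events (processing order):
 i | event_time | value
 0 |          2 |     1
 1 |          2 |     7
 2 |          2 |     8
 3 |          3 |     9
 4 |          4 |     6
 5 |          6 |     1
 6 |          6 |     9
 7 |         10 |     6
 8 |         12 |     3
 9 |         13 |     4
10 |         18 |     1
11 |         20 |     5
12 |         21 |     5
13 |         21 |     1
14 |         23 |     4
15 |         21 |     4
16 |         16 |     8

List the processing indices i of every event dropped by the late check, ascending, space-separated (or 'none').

none

i=0 t=2 v=1: → [2,6),[0,4); WM=−∞
i=1 t=2 v=7: → [2,6),[0,4); WM=-1
i=2 t=2 v=8: → [2,6),[0,4); WM=-1
i=3 t=3 v=9: → [2,6),[0,4); WM=0
i=4 t=4 v=6: → [4,8),[2,6); WM=0
i=5 t=6 v=1: → [6,10),[4,8); WM=3
i=6 t=6 v=9: → [6,10),[4,8); WM=3
i=7 t=10 v=6: → [10,14),[8,12); WM=7; [0,4) fires=4 [2,6) fires=5
i=8 t=12 v=3: → [12,16),[10,14); WM=7
i=9 t=13 v=4: → [12,16),[10,14); WM=10; [4,8) fires=3 [6,10) fires=2
i=10 t=18 v=1: → [18,22),[16,20); WM=10
i=11 t=20 v=5: → [20,24),[18,22); WM=17; [8,12) fires=1 [10,14) fires=3 [12,16) fires=2
i=12 t=21 v=5: → [20,24),[18,22); WM=17
i=13 t=21 v=1: → [20,24),[18,22); WM=18
i=14 t=23 v=4: → [22,26),[20,24); WM=18
i=15 t=21 v=4: → [20,24),[18,22); WM=20; [16,20) fires=1
i=16 t=16 v=8: → [16,20),[14,18); WM=20; [14,18) fires=1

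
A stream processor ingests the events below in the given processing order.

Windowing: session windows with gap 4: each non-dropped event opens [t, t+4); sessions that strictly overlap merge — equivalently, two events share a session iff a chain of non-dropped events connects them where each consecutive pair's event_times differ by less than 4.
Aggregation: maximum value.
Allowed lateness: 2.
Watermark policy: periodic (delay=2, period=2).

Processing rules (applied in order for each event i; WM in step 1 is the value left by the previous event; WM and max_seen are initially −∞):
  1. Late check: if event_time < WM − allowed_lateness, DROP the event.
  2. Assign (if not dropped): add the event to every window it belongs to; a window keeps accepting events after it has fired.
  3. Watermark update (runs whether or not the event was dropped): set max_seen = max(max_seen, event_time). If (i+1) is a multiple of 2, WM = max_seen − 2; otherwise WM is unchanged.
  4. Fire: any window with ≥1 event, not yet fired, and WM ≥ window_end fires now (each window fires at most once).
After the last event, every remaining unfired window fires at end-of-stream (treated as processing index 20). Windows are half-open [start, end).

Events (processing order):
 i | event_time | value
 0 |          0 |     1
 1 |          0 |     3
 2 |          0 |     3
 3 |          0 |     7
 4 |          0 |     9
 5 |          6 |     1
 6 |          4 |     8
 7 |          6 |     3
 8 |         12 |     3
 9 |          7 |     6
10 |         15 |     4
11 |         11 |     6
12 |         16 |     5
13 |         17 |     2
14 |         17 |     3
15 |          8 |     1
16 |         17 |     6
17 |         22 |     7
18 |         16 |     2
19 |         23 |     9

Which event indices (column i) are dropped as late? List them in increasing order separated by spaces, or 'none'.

15 18

i=0 t=0 v=1: → [0,4); WM=−∞
i=1 t=0 v=3: → [0,4); WM=-2
i=2 t=0 v=3: → [0,4); WM=-2
i=3 t=0 v=7: → [0,4); WM=-2
i=4 t=0 v=9: → [0,4); WM=-2
i=5 t=6 v=1: → [6,10); WM=4
i=6 t=4 v=8: → [4,10); WM=4
i=7 t=6 v=3: → [4,10); WM=4
i=8 t=12 v=3: → [12,16); WM=4
i=9 t=7 v=6: → [4,11); WM=10
i=10 t=15 v=4: → [12,19); WM=10
i=11 t=11 v=6: → [11,19); WM=13
i=12 t=16 v=5: → [11,20); WM=13
i=13 t=17 v=2: → [11,21); WM=15
i=14 t=17 v=3: → [11,21); WM=15
i=15 t=8 v=1: DROP (t<15-2); WM=15
i=16 t=17 v=6: → [11,21); WM=15
i=17 t=22 v=7: → [22,26); WM=20
i=18 t=16 v=2: DROP (t<20-2); WM=20
i=19 t=23 v=9: → [22,27); WM=21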